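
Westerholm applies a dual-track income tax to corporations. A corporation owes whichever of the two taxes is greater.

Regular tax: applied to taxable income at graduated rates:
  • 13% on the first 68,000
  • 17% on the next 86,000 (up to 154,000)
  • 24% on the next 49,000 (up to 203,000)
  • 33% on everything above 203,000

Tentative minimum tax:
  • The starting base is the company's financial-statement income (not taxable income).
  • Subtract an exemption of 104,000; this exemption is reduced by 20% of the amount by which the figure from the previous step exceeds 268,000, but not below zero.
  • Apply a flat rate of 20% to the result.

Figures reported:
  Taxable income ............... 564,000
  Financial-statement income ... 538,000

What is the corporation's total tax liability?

154,350

Tentative minimum tax:
  Base (financial-statement income): 538,000
  Exemption: 104,000 − 20% × (538,000 − 268,000) = 104,000 − 54,000 = 50,000
  Base: 538,000 − 50,000 = 488,000
  488,000 × 20% = 97,600

Regular tax:
  68,000 × 13% = 8,840
  86,000 × 17% = 14,620
  49,000 × 24% = 11,760
  361,000 × 33% = 119,130
  → 154,350

154,350 > 97,600, so the regular tax governs.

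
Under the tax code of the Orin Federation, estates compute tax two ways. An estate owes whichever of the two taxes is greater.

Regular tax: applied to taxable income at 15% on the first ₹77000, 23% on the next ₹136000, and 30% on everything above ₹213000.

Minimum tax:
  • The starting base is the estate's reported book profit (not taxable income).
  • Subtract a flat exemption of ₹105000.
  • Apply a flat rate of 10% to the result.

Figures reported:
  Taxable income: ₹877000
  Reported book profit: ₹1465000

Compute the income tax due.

Regular tax:
  ₹77000 × 15% = ₹11550
  ₹136000 × 23% = ₹31280
  ₹664000 × 30% = ₹199200
  → ₹242030

Minimum tax:
  Base (reported book profit): ₹1465000
  Less exemption ₹105000 → base ₹1360000
  ₹1360000 × 10% = ₹136000

₹242030 > ₹136000, so the regular tax governs.

₹242030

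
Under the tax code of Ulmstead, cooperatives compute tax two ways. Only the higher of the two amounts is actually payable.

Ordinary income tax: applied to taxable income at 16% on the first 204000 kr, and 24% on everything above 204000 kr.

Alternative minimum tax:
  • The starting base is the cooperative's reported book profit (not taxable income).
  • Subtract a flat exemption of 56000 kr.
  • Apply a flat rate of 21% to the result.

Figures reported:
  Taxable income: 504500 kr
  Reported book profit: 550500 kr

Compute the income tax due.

104760 kr

Ordinary income tax:
  204000 kr × 16% = 32640 kr
  300500 kr × 24% = 72120 kr
  → 104760 kr

Alternative minimum tax:
  Base (reported book profit): 550500 kr
  Less exemption 56000 kr → base 494500 kr
  494500 kr × 21% = 103845 kr

104760 kr > 103845 kr, so the ordinary income tax governs.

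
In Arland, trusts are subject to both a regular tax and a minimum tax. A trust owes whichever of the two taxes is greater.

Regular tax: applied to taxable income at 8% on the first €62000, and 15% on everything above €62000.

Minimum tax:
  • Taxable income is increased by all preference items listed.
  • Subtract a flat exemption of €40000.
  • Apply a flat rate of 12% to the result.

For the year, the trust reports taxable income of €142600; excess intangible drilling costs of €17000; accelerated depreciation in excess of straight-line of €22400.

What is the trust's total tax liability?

Minimum tax:
  Adjusted income: €142600 + €17000 + €22400 = €182000
  Less exemption €40000 → base €142000
  €142000 × 12% = €17040

Regular tax:
  €62000 × 8% = €4960
  €80600 × 15% = €12090
  → €17050

€17050 > €17040, so the regular tax governs.

€17050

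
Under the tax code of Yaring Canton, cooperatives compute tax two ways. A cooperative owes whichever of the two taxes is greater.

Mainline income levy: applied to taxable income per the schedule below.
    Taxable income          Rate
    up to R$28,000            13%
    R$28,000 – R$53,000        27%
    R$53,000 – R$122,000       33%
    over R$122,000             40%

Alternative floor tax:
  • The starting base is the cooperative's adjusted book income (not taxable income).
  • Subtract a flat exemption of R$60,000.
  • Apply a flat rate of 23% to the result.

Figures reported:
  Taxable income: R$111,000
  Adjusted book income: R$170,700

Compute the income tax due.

R$29,530

Mainline income levy:
  R$28,000 × 13% = R$3,640
  R$25,000 × 27% = R$6,750
  R$58,000 × 33% = R$19,140
  → R$29,530

Alternative floor tax:
  Base (adjusted book income): R$170,700
  Less exemption R$60,000 → base R$110,700
  R$110,700 × 23% = R$25,461

R$29,530 > R$25,461, so the mainline income levy governs.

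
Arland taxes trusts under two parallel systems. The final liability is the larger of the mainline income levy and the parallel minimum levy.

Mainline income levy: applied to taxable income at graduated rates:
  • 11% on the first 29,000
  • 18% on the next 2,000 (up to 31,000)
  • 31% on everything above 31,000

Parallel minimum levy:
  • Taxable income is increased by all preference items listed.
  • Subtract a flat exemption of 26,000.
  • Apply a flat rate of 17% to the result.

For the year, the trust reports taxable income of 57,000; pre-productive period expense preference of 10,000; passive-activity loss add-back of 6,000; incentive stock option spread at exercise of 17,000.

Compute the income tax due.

Parallel minimum levy:
  Adjusted income: 57,000 + 10,000 + 6,000 + 17,000 = 90,000
  Less exemption 26,000 → base 64,000
  64,000 × 17% = 10,880

Mainline income levy:
  29,000 × 11% = 3,190
  2,000 × 18% = 360
  26,000 × 31% = 8,060
  → 11,610

11,610 > 10,880, so the mainline income levy governs.

11,610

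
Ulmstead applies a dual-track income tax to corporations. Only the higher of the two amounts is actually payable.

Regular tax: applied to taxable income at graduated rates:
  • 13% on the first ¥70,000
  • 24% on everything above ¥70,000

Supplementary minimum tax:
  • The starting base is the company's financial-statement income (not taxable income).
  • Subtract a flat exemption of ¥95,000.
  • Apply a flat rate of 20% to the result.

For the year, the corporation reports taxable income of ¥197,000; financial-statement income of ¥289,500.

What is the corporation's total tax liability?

¥39,580

Supplementary minimum tax:
  Base (financial-statement income): ¥289,500
  Less exemption ¥95,000 → base ¥194,500
  ¥194,500 × 20% = ¥38,900

Regular tax:
  ¥70,000 × 13% = ¥9,100
  ¥127,000 × 24% = ¥30,480
  → ¥39,580

¥39,580 > ¥38,900, so the regular tax governs.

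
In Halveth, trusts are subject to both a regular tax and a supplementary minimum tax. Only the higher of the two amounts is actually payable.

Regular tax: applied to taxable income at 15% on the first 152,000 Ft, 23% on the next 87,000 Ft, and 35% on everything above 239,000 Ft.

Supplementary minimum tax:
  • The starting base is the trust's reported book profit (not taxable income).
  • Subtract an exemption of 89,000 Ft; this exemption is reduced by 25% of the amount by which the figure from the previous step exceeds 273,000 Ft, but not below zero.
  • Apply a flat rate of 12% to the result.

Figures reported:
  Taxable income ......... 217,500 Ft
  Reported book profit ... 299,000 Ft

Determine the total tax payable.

37,865 Ft

Regular tax:
  152,000 Ft × 15% = 22,800 Ft
  65,500 Ft × 23% = 15,065 Ft
  → 37,865 Ft

Supplementary minimum tax:
  Base (reported book profit): 299,000 Ft
  Exemption: 89,000 Ft − 25% × (299,000 Ft − 273,000 Ft) = 89,000 Ft − 6,500 Ft = 82,500 Ft
  Base: 299,000 Ft − 82,500 Ft = 216,500 Ft
  216,500 Ft × 12% = 25,980 Ft

37,865 Ft > 25,980 Ft, so the regular tax governs.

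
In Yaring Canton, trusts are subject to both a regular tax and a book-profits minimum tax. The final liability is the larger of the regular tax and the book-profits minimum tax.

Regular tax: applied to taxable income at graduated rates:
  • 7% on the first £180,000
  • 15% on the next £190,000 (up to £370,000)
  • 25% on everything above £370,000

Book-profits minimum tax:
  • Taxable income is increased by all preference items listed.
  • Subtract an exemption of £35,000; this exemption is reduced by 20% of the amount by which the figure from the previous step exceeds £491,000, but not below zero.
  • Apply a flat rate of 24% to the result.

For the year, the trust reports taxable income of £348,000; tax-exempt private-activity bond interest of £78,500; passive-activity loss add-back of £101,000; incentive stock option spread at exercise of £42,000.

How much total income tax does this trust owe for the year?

Book-profits minimum tax:
  Adjusted income: £348,000 + £78,500 + £101,000 + £42,000 = £569,500
  Exemption: £35,000 − 20% × (£569,500 − £491,000) = £35,000 − £15,700 = £19,300
  Base: £569,500 − £19,300 = £550,200
  £550,200 × 24% = £132,048

Regular tax:
  £180,000 × 7% = £12,600
  £168,000 × 15% = £25,200
  → £37,800

£132,048 > £37,800, so the book-profits minimum tax is the binding amount.

£132,048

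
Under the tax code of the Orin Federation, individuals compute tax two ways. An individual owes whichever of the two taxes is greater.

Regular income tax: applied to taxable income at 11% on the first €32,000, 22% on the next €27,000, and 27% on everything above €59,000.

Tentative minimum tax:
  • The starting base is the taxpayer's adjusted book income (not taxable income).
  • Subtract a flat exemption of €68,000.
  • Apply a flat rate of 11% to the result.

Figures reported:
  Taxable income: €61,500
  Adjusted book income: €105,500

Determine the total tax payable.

Regular income tax:
  €32,000 × 11% = €3,520
  €27,000 × 22% = €5,940
  €2,500 × 27% = €675
  → €10,135

Tentative minimum tax:
  Base (adjusted book income): €105,500
  Less exemption €68,000 → base €37,500
  €37,500 × 11% = €4,125

€10,135 > €4,125, so the regular income tax governs.

€10,135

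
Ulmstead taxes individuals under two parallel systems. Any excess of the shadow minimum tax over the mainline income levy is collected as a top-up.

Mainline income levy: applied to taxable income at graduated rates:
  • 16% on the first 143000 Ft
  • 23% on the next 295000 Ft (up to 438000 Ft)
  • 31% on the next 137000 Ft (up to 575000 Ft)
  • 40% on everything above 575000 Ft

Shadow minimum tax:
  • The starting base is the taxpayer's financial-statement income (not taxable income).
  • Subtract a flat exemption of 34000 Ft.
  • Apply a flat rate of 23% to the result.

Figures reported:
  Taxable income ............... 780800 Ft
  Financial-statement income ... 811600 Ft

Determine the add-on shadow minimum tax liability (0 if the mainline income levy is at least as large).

Mainline income levy:
  143000 Ft × 16% = 22880 Ft
  295000 Ft × 23% = 67850 Ft
  137000 Ft × 31% = 42470 Ft
  205800 Ft × 40% = 82320 Ft
  → 215520 Ft

Shadow minimum tax:
  Base (financial-statement income): 811600 Ft
  Less exemption 34000 Ft → base 777600 Ft
  777600 Ft × 23% = 178848 Ft

178848 Ft ≤ 215520 Ft, so no add-on is due.

0 Ft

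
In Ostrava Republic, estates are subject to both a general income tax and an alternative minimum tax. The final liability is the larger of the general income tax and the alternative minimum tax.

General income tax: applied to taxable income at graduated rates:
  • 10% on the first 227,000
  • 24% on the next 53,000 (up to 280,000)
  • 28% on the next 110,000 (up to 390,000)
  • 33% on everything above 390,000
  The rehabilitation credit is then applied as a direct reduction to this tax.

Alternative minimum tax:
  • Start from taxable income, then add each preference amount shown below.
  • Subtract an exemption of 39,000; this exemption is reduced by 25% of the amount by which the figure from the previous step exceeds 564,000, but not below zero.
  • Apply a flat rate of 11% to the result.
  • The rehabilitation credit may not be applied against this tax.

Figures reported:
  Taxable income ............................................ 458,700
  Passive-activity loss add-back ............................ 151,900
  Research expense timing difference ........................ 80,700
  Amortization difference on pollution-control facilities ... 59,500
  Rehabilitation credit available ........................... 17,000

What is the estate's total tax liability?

82,588

Alternative minimum tax:
  Adjusted income: 458,700 + 151,900 + 80,700 + 59,500 = 750,800
  Exemption: 25% × (750,800 − 564,000) = 46,700 ≥ 39,000, so the exemption is fully phased out
  Base: 750,800 − 0 = 750,800
  750,800 × 11% = 82,588

General income tax:
  227,000 × 10% = 22,700
  53,000 × 24% = 12,720
  110,000 × 28% = 30,800
  68,700 × 33% = 22,671
  → 88,891
  Less rehabilitation credit 17,000 → 71,891

82,588 > 71,891, so the alternative minimum tax is the binding amount.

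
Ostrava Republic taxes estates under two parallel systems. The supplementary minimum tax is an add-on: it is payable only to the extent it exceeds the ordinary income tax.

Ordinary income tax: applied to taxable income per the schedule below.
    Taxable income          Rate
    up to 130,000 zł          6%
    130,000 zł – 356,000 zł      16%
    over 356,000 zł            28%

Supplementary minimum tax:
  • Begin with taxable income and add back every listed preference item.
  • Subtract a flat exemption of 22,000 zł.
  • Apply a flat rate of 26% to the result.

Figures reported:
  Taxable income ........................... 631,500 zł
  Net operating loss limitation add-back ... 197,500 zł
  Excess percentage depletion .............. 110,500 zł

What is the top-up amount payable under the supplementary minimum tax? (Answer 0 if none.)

Supplementary minimum tax:
  Adjusted income: 631,500 zł + 197,500 zł + 110,500 zł = 939,500 zł
  Less exemption 22,000 zł → base 917,500 zł
  917,500 zł × 26% = 238,550 zł

Ordinary income tax:
  130,000 zł × 6% = 7,800 zł
  226,000 zł × 16% = 36,160 zł
  275,500 zł × 28% = 77,140 zł
  → 121,100 zł

Excess of supplementary minimum tax over ordinary income tax: 238,550 zł − 121,100 zł = 117,450 zł.

117,450 zł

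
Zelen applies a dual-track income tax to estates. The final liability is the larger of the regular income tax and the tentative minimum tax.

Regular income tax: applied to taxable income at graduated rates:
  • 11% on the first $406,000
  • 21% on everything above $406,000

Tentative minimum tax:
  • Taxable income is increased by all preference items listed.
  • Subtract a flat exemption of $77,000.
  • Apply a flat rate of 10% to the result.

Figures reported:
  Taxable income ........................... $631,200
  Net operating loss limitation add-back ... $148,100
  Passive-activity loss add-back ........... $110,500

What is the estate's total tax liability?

$91,952

Tentative minimum tax:
  Adjusted income: $631,200 + $148,100 + $110,500 = $889,800
  Less exemption $77,000 → base $812,800
  $812,800 × 10% = $81,280

Regular income tax:
  $406,000 × 11% = $44,660
  $225,200 × 21% = $47,292
  → $91,952

$91,952 > $81,280, so the regular income tax governs.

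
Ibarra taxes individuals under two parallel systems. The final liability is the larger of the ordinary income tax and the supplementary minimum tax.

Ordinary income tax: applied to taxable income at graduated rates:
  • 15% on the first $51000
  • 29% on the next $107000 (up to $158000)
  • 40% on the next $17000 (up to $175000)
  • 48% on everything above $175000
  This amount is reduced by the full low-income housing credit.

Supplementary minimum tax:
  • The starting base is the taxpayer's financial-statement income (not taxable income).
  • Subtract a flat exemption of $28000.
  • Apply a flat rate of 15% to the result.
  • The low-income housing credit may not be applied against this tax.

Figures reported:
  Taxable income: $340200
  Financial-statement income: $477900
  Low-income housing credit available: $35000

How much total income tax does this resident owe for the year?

Supplementary minimum tax:
  Base (financial-statement income): $477900
  Less exemption $28000 → base $449900
  $449900 × 15% = $67485

Ordinary income tax:
  $51000 × 15% = $7650
  $107000 × 29% = $31030
  $17000 × 40% = $6800
  $165200 × 48% = $79296
  → $124776
  Less low-income housing credit $35000 → $89776

$89776 > $67485, so the ordinary income tax governs.

$89776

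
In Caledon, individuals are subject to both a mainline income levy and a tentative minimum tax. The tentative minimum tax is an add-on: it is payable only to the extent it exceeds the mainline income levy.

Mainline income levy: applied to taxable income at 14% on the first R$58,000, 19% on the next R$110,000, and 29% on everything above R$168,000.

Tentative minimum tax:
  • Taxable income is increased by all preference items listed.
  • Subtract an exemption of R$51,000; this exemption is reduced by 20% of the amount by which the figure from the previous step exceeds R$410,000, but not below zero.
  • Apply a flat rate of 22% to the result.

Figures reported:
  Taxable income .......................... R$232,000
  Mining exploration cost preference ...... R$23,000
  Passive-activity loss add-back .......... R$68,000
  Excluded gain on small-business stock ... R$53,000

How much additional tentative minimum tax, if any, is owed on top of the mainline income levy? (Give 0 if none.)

R$23,920

Mainline income levy:
  R$58,000 × 14% = R$8,120
  R$110,000 × 19% = R$20,900
  R$64,000 × 29% = R$18,560
  → R$47,580

Tentative minimum tax:
  Adjusted income: R$232,000 + R$23,000 + R$68,000 + R$53,000 = R$376,000
  Exemption: R$376,000 ≤ R$410,000, so full R$51,000 applies
  Base: R$376,000 − R$51,000 = R$325,000
  R$325,000 × 22% = R$71,500

Excess of tentative minimum tax over mainline income levy: R$71,500 − R$47,580 = R$23,920.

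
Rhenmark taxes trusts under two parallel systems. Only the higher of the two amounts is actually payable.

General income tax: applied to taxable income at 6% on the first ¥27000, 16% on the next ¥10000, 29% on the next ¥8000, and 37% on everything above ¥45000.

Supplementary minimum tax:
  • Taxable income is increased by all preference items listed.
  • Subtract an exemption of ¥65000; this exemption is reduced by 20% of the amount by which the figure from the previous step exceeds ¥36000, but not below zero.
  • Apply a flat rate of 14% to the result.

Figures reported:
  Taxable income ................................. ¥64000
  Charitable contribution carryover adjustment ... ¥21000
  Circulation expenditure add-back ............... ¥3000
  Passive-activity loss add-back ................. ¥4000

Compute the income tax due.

¥12570

Supplementary minimum tax:
  Adjusted income: ¥64000 + ¥21000 + ¥3000 + ¥4000 = ¥92000
  Exemption: ¥65000 − 20% × (¥92000 − ¥36000) = ¥65000 − ¥11200 = ¥53800
  Base: ¥92000 − ¥53800 = ¥38200
  ¥38200 × 14% = ¥5348

General income tax:
  ¥27000 × 6% = ¥1620
  ¥10000 × 16% = ¥1600
  ¥8000 × 29% = ¥2320
  ¥19000 × 37% = ¥7030
  → ¥12570

¥12570 > ¥5348, so the general income tax governs.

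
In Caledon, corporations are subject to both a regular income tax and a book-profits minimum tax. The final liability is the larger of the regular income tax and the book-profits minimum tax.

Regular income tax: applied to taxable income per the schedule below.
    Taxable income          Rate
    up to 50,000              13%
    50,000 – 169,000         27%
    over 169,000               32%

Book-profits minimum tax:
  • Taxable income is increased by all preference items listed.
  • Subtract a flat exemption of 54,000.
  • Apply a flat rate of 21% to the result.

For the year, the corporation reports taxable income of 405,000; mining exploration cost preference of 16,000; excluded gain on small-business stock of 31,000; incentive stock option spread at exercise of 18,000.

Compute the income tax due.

Book-profits minimum tax:
  Adjusted income: 405,000 + 16,000 + 31,000 + 18,000 = 470,000
  Less exemption 54,000 → base 416,000
  416,000 × 21% = 87,360

Regular income tax:
  50,000 × 13% = 6,500
  119,000 × 27% = 32,130
  236,000 × 32% = 75,520
  → 114,150

114,150 > 87,360, so the regular income tax governs.

114,150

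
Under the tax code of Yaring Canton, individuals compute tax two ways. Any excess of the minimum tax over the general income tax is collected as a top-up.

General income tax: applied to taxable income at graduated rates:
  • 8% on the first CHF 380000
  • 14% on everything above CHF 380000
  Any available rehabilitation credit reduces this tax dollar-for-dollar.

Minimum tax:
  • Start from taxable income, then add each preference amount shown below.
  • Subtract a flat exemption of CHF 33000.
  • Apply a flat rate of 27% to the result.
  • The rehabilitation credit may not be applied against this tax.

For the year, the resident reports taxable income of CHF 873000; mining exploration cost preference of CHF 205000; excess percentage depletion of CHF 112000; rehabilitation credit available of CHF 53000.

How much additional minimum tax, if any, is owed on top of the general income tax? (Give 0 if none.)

CHF 265970

Minimum tax:
  Adjusted income: CHF 873000 + CHF 205000 + CHF 112000 = CHF 1190000
  Less exemption CHF 33000 → base CHF 1157000
  CHF 1157000 × 27% = CHF 312390

General income tax:
  CHF 380000 × 8% = CHF 30400
  CHF 493000 × 14% = CHF 69020
  → CHF 99420
  Less rehabilitation credit CHF 53000 → CHF 46420

Excess of minimum tax over general income tax: CHF 312390 − CHF 46420 = CHF 265970.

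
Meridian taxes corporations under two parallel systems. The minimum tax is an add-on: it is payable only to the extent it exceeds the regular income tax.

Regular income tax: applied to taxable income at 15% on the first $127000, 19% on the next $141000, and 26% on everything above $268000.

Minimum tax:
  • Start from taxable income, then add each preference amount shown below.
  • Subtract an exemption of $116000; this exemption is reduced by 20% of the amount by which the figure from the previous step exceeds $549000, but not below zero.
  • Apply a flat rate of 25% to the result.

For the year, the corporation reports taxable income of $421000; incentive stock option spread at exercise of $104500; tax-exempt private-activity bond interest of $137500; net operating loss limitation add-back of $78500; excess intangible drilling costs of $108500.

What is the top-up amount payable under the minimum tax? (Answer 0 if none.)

Minimum tax:
  Adjusted income: $421000 + $104500 + $137500 + $78500 + $108500 = $850000
  Exemption: $116000 − 20% × ($850000 − $549000) = $116000 − $60200 = $55800
  Base: $850000 − $55800 = $794200
  $794200 × 25% = $198550

Regular income tax:
  $127000 × 15% = $19050
  $141000 × 19% = $26790
  $153000 × 26% = $39780
  → $85620

Excess of minimum tax over regular income tax: $198550 − $85620 = $112930.

$112930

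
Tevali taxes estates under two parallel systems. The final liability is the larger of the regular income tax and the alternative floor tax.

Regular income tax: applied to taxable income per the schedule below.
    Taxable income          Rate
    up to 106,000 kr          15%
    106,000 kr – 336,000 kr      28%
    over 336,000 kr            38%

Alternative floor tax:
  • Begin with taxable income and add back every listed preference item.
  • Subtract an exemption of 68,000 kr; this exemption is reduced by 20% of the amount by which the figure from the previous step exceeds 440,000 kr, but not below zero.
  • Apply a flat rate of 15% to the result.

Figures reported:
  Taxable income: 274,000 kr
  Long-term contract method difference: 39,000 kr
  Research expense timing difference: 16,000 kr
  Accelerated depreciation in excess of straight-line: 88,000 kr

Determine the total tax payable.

62,940 kr

Alternative floor tax:
  Adjusted income: 274,000 kr + 39,000 kr + 16,000 kr + 88,000 kr = 417,000 kr
  Exemption: 417,000 kr ≤ 440,000 kr, so full 68,000 kr applies
  Base: 417,000 kr − 68,000 kr = 349,000 kr
  349,000 kr × 15% = 52,350 kr

Regular income tax:
  106,000 kr × 15% = 15,900 kr
  168,000 kr × 28% = 47,040 kr
  → 62,940 kr

62,940 kr > 52,350 kr, so the regular income tax governs.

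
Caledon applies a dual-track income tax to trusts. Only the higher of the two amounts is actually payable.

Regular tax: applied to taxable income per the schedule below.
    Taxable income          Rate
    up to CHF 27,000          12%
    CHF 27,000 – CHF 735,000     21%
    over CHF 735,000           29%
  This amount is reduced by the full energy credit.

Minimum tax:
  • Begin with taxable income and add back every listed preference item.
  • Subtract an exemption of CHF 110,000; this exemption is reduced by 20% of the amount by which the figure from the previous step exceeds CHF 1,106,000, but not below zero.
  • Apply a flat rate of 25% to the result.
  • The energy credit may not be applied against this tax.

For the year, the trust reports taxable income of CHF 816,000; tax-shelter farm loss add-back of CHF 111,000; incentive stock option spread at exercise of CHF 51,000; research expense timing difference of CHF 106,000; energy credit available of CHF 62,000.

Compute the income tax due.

Regular tax:
  CHF 27,000 × 12% = CHF 3,240
  CHF 708,000 × 21% = CHF 148,680
  CHF 81,000 × 29% = CHF 23,490
  → CHF 175,410
  Less energy credit CHF 62,000 → CHF 113,410

Minimum tax:
  Adjusted income: CHF 816,000 + CHF 111,000 + CHF 51,000 + CHF 106,000 = CHF 1,084,000
  Exemption: CHF 1,084,000 ≤ CHF 1,106,000, so full CHF 110,000 applies
  Base: CHF 1,084,000 − CHF 110,000 = CHF 974,000
  CHF 974,000 × 25% = CHF 243,500

CHF 243,500 > CHF 113,410, so the minimum tax is the binding amount.

CHF 243,500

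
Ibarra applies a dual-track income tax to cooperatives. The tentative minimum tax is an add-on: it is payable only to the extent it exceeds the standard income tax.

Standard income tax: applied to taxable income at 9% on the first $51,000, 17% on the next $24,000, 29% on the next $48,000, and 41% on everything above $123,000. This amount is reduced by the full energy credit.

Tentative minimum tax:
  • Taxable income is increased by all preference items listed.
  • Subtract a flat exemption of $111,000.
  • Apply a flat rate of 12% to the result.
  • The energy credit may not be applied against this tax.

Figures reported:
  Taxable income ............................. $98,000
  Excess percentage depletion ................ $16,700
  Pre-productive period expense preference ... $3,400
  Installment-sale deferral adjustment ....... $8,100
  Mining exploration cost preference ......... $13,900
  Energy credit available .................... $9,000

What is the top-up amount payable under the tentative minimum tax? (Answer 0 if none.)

Tentative minimum tax:
  Adjusted income: $98,000 + $16,700 + $3,400 + $8,100 + $13,900 = $140,100
  Less exemption $111,000 → base $29,100
  $29,100 × 12% = $3,492

Standard income tax:
  $51,000 × 9% = $4,590
  $24,000 × 17% = $4,080
  $23,000 × 29% = $6,670
  → $15,340
  Less energy credit $9,000 → $6,340

$3,492 ≤ $6,340, so no add-on is due.

$0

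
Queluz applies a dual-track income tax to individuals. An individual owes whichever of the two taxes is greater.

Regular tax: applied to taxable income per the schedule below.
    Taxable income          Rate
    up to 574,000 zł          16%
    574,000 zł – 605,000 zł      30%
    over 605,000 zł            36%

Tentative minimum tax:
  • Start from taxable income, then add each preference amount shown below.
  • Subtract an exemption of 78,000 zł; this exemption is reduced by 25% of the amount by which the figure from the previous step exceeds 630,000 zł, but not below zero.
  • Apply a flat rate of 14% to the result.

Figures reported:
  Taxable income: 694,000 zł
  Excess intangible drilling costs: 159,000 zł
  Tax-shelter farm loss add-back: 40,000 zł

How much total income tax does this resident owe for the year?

Tentative minimum tax:
  Adjusted income: 694,000 zł + 159,000 zł + 40,000 zł = 893,000 zł
  Exemption: 78,000 zł − 25% × (893,000 zł − 630,000 zł) = 78,000 zł − 65,750 zł = 12,250 zł
  Base: 893,000 zł − 12,250 zł = 880,750 zł
  880,750 zł × 14% = 123,305 zł

Regular tax:
  574,000 zł × 16% = 91,840 zł
  31,000 zł × 30% = 9,300 zł
  89,000 zł × 36% = 32,040 zł
  → 133,180 zł

133,180 zł > 123,305 zł, so the regular tax governs.

133,180 zł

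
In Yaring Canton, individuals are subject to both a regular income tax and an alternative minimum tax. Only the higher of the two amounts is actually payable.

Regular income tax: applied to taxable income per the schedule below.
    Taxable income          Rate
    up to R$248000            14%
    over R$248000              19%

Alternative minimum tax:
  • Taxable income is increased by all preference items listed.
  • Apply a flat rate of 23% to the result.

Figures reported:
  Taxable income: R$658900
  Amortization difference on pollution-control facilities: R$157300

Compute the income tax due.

R$187726

Regular income tax:
  R$248000 × 14% = R$34720
  R$410900 × 19% = R$78071
  → R$112791

Alternative minimum tax:
  Adjusted income: R$658900 + R$157300 = R$816200
  R$816200 × 23% = R$187726

R$187726 > R$112791, so the alternative minimum tax is the binding amount.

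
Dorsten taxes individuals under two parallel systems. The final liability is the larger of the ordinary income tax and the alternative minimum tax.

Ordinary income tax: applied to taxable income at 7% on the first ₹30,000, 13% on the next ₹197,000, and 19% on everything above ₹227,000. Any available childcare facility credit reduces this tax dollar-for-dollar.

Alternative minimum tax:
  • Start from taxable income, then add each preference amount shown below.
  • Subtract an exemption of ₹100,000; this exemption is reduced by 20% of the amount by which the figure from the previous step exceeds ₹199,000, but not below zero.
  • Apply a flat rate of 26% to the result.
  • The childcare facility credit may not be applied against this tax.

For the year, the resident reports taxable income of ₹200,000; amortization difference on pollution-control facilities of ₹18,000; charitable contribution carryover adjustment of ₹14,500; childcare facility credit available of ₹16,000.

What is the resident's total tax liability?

₹36,192

Alternative minimum tax:
  Adjusted income: ₹200,000 + ₹18,000 + ₹14,500 = ₹232,500
  Exemption: ₹100,000 − 20% × (₹232,500 − ₹199,000) = ₹100,000 − ₹6,700 = ₹93,300
  Base: ₹232,500 − ₹93,300 = ₹139,200
  ₹139,200 × 26% = ₹36,192

Ordinary income tax:
  ₹30,000 × 7% = ₹2,100
  ₹170,000 × 13% = ₹22,100
  → ₹24,200
  Less childcare facility credit ₹16,000 → ₹8,200

₹36,192 > ₹8,200, so the alternative minimum tax is the binding amount.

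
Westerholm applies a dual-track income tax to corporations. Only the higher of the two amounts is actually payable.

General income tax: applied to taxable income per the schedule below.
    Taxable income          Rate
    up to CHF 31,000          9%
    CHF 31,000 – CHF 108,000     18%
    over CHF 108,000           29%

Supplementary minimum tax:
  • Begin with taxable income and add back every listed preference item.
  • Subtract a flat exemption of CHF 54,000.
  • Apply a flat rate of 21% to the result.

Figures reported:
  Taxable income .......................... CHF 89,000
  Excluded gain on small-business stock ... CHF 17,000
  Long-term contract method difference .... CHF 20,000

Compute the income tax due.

CHF 15,120

General income tax:
  CHF 31,000 × 9% = CHF 2,790
  CHF 58,000 × 18% = CHF 10,440
  → CHF 13,230

Supplementary minimum tax:
  Adjusted income: CHF 89,000 + CHF 17,000 + CHF 20,000 = CHF 126,000
  Less exemption CHF 54,000 → base CHF 72,000
  CHF 72,000 × 21% = CHF 15,120

CHF 15,120 > CHF 13,230, so the supplementary minimum tax is the binding amount.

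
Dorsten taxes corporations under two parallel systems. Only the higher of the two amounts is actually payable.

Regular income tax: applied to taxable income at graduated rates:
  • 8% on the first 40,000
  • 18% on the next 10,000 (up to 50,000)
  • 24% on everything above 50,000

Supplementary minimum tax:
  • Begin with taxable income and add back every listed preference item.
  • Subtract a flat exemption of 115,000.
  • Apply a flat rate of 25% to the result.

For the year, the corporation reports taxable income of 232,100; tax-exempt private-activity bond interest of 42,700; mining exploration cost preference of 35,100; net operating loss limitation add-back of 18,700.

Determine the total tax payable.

Supplementary minimum tax:
  Adjusted income: 232,100 + 42,700 + 35,100 + 18,700 = 328,600
  Less exemption 115,000 → base 213,600
  213,600 × 25% = 53,400

Regular income tax:
  40,000 × 8% = 3,200
  10,000 × 18% = 1,800
  182,100 × 24% = 43,704
  → 48,704

53,400 > 48,704, so the supplementary minimum tax is the binding amount.

53,400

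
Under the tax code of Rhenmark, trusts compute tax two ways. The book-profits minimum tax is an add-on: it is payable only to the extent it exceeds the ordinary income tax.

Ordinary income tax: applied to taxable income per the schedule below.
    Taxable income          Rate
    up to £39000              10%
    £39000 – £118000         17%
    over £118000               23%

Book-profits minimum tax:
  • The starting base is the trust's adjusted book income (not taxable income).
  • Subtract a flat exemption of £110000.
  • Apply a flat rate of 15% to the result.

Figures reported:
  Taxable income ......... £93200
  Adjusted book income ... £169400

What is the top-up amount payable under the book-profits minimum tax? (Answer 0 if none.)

Ordinary income tax:
  £39000 × 10% = £3900
  £54200 × 17% = £9214
  → £13114

Book-profits minimum tax:
  Base (adjusted book income): £169400
  Less exemption £110000 → base £59400
  £59400 × 15% = £8910

£8910 ≤ £13114, so no add-on is due.

£0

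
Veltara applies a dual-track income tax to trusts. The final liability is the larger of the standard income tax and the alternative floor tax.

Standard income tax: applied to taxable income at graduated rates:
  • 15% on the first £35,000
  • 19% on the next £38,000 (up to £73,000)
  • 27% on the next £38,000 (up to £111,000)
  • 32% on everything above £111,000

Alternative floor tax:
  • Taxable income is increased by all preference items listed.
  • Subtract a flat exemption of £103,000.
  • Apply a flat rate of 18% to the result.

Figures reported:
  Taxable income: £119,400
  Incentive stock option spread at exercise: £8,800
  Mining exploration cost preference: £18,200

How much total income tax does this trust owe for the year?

£25,418

Alternative floor tax:
  Adjusted income: £119,400 + £8,800 + £18,200 = £146,400
  Less exemption £103,000 → base £43,400
  £43,400 × 18% = £7,812

Standard income tax:
  £35,000 × 15% = £5,250
  £38,000 × 19% = £7,220
  £38,000 × 27% = £10,260
  £8,400 × 32% = £2,688
  → £25,418

£25,418 > £7,812, so the standard income tax governs.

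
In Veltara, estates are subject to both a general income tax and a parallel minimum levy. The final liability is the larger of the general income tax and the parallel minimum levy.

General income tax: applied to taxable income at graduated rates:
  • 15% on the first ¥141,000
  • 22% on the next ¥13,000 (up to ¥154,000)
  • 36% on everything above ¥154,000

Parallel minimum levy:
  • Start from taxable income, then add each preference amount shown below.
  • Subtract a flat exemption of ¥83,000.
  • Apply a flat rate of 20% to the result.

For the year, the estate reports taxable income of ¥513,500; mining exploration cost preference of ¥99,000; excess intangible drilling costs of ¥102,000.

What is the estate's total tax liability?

¥153,430

General income tax:
  ¥141,000 × 15% = ¥21,150
  ¥13,000 × 22% = ¥2,860
  ¥359,500 × 36% = ¥129,420
  → ¥153,430

Parallel minimum levy:
  Adjusted income: ¥513,500 + ¥99,000 + ¥102,000 = ¥714,500
  Less exemption ¥83,000 → base ¥631,500
  ¥631,500 × 20% = ¥126,300

¥153,430 > ¥126,300, so the general income tax governs.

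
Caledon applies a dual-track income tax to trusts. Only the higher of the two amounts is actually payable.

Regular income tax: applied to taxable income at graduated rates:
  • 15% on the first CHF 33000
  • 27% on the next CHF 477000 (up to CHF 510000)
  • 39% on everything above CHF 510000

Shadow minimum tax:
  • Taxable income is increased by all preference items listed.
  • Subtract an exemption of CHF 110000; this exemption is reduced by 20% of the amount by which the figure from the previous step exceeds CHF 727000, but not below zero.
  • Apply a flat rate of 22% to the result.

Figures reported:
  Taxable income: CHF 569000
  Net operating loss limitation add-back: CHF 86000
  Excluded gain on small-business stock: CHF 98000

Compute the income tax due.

Regular income tax:
  CHF 33000 × 15% = CHF 4950
  CHF 477000 × 27% = CHF 128790
  CHF 59000 × 39% = CHF 23010
  → CHF 156750

Shadow minimum tax:
  Adjusted income: CHF 569000 + CHF 86000 + CHF 98000 = CHF 753000
  Exemption: CHF 110000 − 20% × (CHF 753000 − CHF 727000) = CHF 110000 − CHF 5200 = CHF 104800
  Base: CHF 753000 − CHF 104800 = CHF 648200
  CHF 648200 × 22% = CHF 142604

CHF 156750 > CHF 142604, so the regular income tax governs.

CHF 156750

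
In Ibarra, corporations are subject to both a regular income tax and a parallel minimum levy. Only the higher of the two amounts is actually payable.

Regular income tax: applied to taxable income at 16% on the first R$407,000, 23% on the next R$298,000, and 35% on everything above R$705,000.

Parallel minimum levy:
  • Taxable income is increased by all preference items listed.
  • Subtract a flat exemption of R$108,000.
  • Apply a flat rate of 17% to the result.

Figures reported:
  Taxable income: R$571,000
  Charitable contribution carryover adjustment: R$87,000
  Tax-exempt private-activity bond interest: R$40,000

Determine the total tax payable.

Parallel minimum levy:
  Adjusted income: R$571,000 + R$87,000 + R$40,000 = R$698,000
  Less exemption R$108,000 → base R$590,000
  R$590,000 × 17% = R$100,300

Regular income tax:
  R$407,000 × 16% = R$65,120
  R$164,000 × 23% = R$37,720
  → R$102,840

R$102,840 > R$100,300, so the regular income tax governs.

R$102,840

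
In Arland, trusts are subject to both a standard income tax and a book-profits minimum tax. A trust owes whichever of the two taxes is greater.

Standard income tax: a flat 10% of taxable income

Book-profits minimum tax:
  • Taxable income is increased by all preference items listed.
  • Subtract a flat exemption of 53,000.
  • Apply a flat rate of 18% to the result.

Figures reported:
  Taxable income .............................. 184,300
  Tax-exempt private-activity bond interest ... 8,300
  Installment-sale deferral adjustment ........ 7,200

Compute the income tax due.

26,424

Standard income tax:
  184,300 × 10% = 18,430

Book-profits minimum tax:
  Adjusted income: 184,300 + 8,300 + 7,200 = 199,800
  Less exemption 53,000 → base 146,800
  146,800 × 18% = 26,424

26,424 > 18,430, so the book-profits minimum tax is the binding amount.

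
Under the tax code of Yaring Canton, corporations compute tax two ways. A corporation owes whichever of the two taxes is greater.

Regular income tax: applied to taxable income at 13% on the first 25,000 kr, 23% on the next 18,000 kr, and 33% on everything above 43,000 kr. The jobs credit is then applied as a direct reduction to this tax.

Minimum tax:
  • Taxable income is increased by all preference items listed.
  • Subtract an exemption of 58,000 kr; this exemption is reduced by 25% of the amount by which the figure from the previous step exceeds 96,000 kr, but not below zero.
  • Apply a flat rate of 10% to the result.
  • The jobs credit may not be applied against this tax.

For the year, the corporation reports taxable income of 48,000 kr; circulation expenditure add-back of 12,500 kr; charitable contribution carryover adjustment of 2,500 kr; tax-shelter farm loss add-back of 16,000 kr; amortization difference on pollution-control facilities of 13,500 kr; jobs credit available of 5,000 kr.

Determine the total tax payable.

4,040 kr

Minimum tax:
  Adjusted income: 48,000 kr + 12,500 kr + 2,500 kr + 16,000 kr + 13,500 kr = 92,500 kr
  Exemption: 92,500 kr ≤ 96,000 kr, so full 58,000 kr applies
  Base: 92,500 kr − 58,000 kr = 34,500 kr
  34,500 kr × 10% = 3,450 kr

Regular income tax:
  25,000 kr × 13% = 3,250 kr
  18,000 kr × 23% = 4,140 kr
  5,000 kr × 33% = 1,650 kr
  → 9,040 kr
  Less jobs credit 5,000 kr → 4,040 kr

4,040 kr > 3,450 kr, so the regular income tax governs.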